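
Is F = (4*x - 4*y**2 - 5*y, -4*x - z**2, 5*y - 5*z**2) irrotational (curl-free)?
No, ∇×F = (2*z + 5, 0, 8*y + 1)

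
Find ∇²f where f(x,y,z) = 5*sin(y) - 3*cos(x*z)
3*x**2*cos(x*z) + 3*z**2*cos(x*z) - 5*sin(y)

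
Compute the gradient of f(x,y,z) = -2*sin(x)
(-2*cos(x), 0, 0)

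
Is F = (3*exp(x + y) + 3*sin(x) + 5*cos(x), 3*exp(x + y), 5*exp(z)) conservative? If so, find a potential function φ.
Yes, F is conservative. φ = 5*exp(z) + 3*exp(x + y) + 5*sin(x) - 3*cos(x)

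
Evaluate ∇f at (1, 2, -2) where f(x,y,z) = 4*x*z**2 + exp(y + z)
(16, 1, -15)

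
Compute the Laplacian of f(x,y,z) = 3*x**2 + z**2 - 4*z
8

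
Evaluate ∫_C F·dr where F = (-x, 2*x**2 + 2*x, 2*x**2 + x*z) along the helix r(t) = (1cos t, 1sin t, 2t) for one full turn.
6*pi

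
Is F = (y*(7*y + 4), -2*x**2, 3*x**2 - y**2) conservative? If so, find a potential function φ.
No, ∇×F = (-2*y, -6*x, -4*x - 14*y - 4) ≠ 0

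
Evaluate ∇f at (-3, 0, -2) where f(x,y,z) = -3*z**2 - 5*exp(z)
(0, 0, 12 - 5*exp(-2))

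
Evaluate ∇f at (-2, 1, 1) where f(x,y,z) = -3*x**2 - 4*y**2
(12, -8, 0)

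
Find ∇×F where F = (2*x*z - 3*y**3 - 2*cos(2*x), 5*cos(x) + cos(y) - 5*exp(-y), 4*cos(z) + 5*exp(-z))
(0, 2*x, 9*y**2 - 5*sin(x))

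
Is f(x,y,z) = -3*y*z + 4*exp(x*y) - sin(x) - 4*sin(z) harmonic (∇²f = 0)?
No, ∇²f = 4*x**2*exp(x*y) + 4*y**2*exp(x*y) + sin(x) + 4*sin(z)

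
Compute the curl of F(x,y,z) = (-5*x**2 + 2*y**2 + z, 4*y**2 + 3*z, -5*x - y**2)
(-2*y - 3, 6, -4*y)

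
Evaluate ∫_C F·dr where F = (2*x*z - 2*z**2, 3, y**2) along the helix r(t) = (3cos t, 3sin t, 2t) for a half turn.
-96 + 18*pi + 24*pi**2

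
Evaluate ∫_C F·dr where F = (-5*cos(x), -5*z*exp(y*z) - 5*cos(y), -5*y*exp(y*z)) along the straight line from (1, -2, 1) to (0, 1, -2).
-5*sin(2)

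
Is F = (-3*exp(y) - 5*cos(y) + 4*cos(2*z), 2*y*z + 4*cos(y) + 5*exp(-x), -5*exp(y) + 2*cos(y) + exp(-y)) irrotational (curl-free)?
No, ∇×F = (-2*y - 5*exp(y) - 2*sin(y) - exp(-y), -8*sin(2*z), 3*exp(y) - 5*sin(y) - 5*exp(-x))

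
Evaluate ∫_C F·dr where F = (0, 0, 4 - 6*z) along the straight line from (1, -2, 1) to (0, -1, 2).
-5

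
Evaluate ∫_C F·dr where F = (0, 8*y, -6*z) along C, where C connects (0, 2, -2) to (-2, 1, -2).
-12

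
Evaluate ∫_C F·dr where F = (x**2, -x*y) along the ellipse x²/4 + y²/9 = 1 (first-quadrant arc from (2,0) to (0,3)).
-26/3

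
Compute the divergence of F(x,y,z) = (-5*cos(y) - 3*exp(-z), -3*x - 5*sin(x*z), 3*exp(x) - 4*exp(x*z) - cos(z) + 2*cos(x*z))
-4*x*exp(x*z) - 2*x*sin(x*z) + sin(z)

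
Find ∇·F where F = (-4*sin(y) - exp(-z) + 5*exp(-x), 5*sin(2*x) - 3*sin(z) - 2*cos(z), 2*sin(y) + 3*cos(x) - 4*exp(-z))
4*exp(-z) - 5*exp(-x)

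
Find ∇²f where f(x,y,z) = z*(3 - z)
-2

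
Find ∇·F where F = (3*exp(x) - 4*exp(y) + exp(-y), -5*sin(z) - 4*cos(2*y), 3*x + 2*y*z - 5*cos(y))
2*y + 3*exp(x) + 8*sin(2*y)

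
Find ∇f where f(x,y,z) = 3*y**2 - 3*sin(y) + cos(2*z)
(0, 6*y - 3*cos(y), -2*sin(2*z))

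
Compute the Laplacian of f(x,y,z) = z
0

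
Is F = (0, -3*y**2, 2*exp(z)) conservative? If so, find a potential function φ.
Yes, F is conservative. φ = -y**3 + 2*exp(z)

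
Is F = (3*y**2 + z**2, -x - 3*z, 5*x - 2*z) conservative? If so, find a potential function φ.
No, ∇×F = (3, 2*z - 5, -6*y - 1) ≠ 0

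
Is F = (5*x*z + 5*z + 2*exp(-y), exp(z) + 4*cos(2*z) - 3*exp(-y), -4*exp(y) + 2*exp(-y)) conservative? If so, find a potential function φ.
No, ∇×F = (-4*exp(y) - exp(z) + 8*sin(2*z) - 2*exp(-y), 5*x + 5, 2*exp(-y)) ≠ 0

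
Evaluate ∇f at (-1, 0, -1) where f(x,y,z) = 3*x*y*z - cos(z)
(0, 3, -sin(1))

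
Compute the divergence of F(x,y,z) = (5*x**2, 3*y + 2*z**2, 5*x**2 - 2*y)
10*x + 3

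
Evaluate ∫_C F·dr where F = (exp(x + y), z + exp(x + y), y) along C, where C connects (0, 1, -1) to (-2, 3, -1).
-2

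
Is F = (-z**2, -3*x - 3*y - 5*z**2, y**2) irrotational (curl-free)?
No, ∇×F = (2*y + 10*z, -2*z, -3)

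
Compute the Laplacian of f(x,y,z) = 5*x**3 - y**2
30*x - 2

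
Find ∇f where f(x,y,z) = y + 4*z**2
(0, 1, 8*z)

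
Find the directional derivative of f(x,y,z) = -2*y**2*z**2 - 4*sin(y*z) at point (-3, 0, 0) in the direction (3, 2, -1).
0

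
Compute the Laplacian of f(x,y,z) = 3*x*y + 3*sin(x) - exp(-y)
-3*sin(x) - exp(-y)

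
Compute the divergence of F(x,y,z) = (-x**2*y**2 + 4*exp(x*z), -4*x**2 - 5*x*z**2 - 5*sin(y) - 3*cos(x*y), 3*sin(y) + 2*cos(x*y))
-2*x*y**2 + 3*x*sin(x*y) + 4*z*exp(x*z) - 5*cos(y)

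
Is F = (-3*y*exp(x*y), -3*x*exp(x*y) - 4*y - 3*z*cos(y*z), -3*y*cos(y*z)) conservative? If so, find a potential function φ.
Yes, F is conservative. φ = -2*y**2 - 3*exp(x*y) - 3*sin(y*z)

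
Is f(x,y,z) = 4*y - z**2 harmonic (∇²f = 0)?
No, ∇²f = -2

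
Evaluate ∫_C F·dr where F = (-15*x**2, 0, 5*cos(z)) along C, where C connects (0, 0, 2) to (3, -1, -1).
-135 - 5*sin(2) - 5*sin(1)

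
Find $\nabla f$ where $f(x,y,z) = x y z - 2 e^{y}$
(y*z, x*z - 2*exp(y), x*y)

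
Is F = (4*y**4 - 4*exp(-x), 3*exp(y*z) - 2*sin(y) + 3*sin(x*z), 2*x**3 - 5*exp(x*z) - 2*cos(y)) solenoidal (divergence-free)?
No, ∇·F = -5*x*exp(x*z) + 3*z*exp(y*z) - 2*cos(y) + 4*exp(-x)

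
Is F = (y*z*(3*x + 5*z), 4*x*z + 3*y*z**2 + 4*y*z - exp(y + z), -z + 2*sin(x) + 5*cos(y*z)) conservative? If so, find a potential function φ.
No, ∇×F = (-4*x - 6*y*z - 4*y - 5*z*sin(y*z) + exp(y + z), 3*x*y + 10*y*z - 2*cos(x), z*(-3*x - 5*z + 4)) ≠ 0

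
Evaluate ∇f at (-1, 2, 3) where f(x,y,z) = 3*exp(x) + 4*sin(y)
(3*exp(-1), 4*cos(2), 0)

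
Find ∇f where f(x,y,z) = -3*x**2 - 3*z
(-6*x, 0, -3)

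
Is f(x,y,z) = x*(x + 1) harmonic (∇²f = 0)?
No, ∇²f = 2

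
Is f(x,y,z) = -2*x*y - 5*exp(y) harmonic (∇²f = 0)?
No, ∇²f = -5*exp(y)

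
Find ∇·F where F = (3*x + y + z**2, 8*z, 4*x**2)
3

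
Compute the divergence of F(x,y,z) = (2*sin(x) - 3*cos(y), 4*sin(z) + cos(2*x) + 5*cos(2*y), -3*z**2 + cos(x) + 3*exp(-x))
-6*z - 10*sin(2*y) + 2*cos(x)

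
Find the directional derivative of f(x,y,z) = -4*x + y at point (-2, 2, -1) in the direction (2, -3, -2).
-11*sqrt(17)/17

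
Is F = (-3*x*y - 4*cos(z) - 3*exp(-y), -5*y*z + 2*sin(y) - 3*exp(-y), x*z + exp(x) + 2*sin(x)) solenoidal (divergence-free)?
No, ∇·F = x - 3*y - 5*z + 2*cos(y) + 3*exp(-y)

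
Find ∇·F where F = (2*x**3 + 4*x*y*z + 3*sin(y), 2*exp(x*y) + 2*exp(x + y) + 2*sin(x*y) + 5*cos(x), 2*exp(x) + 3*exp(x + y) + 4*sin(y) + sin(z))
6*x**2 + 2*x*exp(x*y) + 2*x*cos(x*y) + 4*y*z + 2*exp(x + y) + cos(z)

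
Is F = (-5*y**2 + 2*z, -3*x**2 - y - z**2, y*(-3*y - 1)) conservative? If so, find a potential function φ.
No, ∇×F = (-6*y + 2*z - 1, 2, -6*x + 10*y) ≠ 0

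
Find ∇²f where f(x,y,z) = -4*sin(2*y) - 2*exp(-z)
16*sin(2*y) - 2*exp(-z)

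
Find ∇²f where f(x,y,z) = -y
0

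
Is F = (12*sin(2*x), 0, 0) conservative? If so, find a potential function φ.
Yes, F is conservative. φ = -6*cos(2*x)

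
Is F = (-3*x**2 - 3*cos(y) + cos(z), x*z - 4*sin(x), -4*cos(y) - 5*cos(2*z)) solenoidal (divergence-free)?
No, ∇·F = -6*x + 10*sin(2*z)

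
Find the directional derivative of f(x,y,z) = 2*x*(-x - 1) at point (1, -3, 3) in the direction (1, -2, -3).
-3*sqrt(14)/7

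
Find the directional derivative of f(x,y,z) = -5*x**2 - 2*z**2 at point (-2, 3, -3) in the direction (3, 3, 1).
72*sqrt(19)/19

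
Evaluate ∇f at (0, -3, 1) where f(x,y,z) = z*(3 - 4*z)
(0, 0, -5)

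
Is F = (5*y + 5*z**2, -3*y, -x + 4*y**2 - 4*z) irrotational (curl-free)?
No, ∇×F = (8*y, 10*z + 1, -5)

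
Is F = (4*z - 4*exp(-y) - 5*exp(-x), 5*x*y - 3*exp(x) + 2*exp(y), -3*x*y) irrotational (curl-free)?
No, ∇×F = (-3*x, 3*y + 4, 5*y - 3*exp(x) - 4*exp(-y))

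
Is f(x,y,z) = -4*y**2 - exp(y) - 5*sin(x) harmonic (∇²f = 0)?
No, ∇²f = -exp(y) + 5*sin(x) - 8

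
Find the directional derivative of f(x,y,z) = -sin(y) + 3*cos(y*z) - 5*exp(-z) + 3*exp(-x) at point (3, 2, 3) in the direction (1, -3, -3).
3*sqrt(19)*(15*exp(3)*sin(6) + exp(3)*cos(2) - 6)*exp(-3)/19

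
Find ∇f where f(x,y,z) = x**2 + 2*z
(2*x, 0, 2)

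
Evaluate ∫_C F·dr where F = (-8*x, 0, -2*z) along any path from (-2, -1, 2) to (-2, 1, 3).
-5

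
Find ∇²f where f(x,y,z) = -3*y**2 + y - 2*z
-6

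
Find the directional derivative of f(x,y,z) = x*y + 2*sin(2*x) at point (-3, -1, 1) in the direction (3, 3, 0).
2*sqrt(2)*(-1 + cos(6))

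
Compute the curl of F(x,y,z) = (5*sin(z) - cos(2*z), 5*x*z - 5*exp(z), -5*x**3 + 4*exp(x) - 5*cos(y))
(-5*x + 5*exp(z) + 5*sin(y), 15*x**2 - 4*exp(x) + 2*sin(2*z) + 5*cos(z), 5*z)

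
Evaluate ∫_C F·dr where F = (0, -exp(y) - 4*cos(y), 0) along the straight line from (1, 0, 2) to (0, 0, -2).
0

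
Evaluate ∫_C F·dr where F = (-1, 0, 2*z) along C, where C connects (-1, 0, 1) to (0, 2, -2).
2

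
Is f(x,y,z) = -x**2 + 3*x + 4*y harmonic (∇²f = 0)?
No, ∇²f = -2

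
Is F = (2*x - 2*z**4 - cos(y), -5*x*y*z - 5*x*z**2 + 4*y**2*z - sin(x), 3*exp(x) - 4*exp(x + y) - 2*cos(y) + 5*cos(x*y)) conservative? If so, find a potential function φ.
No, ∇×F = (5*x*y + 10*x*z - 5*x*sin(x*y) - 4*y**2 - 4*exp(x + y) + 2*sin(y), 5*y*sin(x*y) - 8*z**3 - 3*exp(x) + 4*exp(x + y), -5*y*z - 5*z**2 - sin(y) - cos(x)) ≠ 0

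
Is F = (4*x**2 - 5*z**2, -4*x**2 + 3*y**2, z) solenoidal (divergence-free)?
No, ∇·F = 8*x + 6*y + 1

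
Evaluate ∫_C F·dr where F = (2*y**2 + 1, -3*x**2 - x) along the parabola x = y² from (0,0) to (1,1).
16/15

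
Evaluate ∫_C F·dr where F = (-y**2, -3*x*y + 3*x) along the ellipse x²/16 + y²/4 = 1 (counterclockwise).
24*pi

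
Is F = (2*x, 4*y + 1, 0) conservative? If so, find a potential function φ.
Yes, F is conservative. φ = x**2 + 2*y**2 + y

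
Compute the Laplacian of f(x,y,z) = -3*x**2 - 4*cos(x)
4*cos(x) - 6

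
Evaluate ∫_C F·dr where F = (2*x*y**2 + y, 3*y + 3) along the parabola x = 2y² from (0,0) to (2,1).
17/2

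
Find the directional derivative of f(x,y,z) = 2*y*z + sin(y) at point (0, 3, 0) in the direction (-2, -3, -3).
-3*sqrt(22)*(cos(3) + 6)/22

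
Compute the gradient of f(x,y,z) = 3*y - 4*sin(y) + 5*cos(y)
(0, -5*sin(y) - 4*cos(y) + 3, 0)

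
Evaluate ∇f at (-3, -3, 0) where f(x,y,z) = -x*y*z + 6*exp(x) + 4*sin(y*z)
(6*exp(-3), 0, -21)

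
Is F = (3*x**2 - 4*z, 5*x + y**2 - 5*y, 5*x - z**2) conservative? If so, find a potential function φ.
No, ∇×F = (0, -9, 5) ≠ 0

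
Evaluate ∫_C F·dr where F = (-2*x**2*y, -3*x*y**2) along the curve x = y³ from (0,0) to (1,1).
-11/10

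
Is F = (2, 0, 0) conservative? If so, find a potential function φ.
Yes, F is conservative. φ = 2*x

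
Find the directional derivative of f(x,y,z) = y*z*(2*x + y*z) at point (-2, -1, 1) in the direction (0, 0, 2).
6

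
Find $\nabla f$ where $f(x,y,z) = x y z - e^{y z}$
(y*z, z*(x - exp(y*z)), y*(x - exp(y*z)))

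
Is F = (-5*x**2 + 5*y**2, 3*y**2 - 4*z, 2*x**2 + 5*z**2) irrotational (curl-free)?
No, ∇×F = (4, -4*x, -10*y)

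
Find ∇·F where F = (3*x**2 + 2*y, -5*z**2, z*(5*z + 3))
6*x + 10*z + 3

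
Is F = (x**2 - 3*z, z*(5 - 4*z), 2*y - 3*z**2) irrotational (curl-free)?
No, ∇×F = (8*z - 3, -3, 0)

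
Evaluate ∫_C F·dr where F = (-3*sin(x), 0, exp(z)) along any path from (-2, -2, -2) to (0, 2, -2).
3 - 3*cos(2)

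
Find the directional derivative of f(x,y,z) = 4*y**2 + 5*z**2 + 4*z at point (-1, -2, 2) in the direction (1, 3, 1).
-24*sqrt(11)/11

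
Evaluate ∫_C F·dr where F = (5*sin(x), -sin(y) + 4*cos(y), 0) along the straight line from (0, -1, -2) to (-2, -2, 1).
-4*sqrt(2)*sin(pi/4 + 2) - cos(1) + 4*sin(1) + 5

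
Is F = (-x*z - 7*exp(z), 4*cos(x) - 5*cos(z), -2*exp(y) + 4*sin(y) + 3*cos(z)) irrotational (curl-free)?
No, ∇×F = (-2*exp(y) - 5*sin(z) + 4*cos(y), -x - 7*exp(z), -4*sin(x))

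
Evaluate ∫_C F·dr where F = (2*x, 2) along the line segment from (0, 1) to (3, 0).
7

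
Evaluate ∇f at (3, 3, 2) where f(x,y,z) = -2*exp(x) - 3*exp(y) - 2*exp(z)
(-2*exp(3), -3*exp(3), -2*exp(2))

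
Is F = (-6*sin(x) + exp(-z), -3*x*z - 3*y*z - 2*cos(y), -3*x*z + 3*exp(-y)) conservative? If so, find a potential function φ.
No, ∇×F = (3*x + 3*y - 3*exp(-y), 3*z - exp(-z), -3*z) ≠ 0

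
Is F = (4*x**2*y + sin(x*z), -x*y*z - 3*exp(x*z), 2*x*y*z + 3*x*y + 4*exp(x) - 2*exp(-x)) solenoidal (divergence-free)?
No, ∇·F = 10*x*y - x*z + z*cos(x*z)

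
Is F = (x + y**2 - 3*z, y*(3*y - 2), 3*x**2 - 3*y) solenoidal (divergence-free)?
No, ∇·F = 6*y - 1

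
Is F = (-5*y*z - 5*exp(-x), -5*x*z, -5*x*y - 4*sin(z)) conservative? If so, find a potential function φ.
Yes, F is conservative. φ = -5*x*y*z + 4*cos(z) + 5*exp(-x)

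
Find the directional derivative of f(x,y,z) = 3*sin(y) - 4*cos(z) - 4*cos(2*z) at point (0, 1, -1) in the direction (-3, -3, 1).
-sqrt(19)*(4*sin(1) + 9*cos(1) + 8*sin(2))/19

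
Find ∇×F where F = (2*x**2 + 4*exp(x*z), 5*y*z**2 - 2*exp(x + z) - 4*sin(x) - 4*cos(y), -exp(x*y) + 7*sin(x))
(-x*exp(x*y) - 10*y*z + 2*exp(x + z), 4*x*exp(x*z) + y*exp(x*y) - 7*cos(x), -2*exp(x + z) - 4*cos(x))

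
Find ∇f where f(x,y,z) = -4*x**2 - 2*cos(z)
(-8*x, 0, 2*sin(z))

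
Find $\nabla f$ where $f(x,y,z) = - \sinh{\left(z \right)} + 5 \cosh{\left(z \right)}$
(0, 0, 5*sinh(z) - cosh(z))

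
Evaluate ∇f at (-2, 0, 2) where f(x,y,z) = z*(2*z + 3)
(0, 0, 11)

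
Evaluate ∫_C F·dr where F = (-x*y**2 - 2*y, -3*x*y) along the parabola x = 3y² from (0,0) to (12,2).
-260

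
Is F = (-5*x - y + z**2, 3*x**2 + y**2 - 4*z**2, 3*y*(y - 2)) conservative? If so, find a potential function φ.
No, ∇×F = (6*y + 8*z - 6, 2*z, 6*x + 1) ≠ 0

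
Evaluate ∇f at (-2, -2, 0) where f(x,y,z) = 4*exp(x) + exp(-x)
((4 - exp(4))*exp(-2), 0, 0)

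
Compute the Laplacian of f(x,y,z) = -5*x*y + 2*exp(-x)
2*exp(-x)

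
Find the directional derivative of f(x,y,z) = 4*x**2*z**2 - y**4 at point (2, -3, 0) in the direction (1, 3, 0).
162*sqrt(10)/5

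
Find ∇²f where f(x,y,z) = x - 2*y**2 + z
-4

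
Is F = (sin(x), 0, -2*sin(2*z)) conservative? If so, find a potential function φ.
Yes, F is conservative. φ = -cos(x) + cos(2*z)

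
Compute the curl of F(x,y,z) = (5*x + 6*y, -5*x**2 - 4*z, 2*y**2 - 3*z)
(4*y + 4, 0, -10*x - 6)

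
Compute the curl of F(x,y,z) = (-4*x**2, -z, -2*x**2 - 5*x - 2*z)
(1, 4*x + 5, 0)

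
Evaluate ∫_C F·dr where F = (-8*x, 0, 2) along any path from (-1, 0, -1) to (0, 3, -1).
4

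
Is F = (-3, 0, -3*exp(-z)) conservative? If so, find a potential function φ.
Yes, F is conservative. φ = -3*x + 3*exp(-z)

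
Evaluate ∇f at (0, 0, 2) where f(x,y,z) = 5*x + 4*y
(5, 4, 0)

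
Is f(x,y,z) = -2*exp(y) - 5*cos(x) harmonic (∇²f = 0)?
No, ∇²f = -2*exp(y) + 5*cos(x)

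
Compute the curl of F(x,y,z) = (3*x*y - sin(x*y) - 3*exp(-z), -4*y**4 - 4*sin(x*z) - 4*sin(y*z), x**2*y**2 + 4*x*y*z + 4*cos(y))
(2*x**2*y + 4*x*z + 4*x*cos(x*z) + 4*y*cos(y*z) - 4*sin(y), -2*x*y**2 - 4*y*z + 3*exp(-z), x*cos(x*y) - 3*x - 4*z*cos(x*z))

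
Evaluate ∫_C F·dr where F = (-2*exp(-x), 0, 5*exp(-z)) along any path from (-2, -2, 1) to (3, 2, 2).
(-2*exp(5) - 5*E + 2 + 5*exp(2))*exp(-3)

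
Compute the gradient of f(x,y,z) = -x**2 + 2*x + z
(2 - 2*x, 0, 1)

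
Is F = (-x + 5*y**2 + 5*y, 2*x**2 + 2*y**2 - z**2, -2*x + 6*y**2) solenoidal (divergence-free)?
No, ∇·F = 4*y - 1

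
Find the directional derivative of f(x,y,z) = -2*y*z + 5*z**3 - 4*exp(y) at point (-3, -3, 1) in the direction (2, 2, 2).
sqrt(3)*(-4 + 19*exp(3))*exp(-3)/3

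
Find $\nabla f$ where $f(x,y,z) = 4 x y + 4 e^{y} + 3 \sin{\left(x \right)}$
(4*y + 3*cos(x), 4*x + 4*exp(y), 0)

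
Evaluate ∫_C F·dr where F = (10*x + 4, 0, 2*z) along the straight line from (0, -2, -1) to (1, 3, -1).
9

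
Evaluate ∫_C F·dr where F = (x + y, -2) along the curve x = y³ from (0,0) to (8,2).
40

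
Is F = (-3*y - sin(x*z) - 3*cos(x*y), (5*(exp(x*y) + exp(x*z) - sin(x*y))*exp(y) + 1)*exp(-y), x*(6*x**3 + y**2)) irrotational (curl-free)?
No, ∇×F = (x*(2*y - 5*exp(x*z)), -24*x**3 - x*cos(x*z) - y**2, -3*x*sin(x*y) + 5*y*exp(x*y) - 5*y*cos(x*y) + 5*z*exp(x*z) + 3)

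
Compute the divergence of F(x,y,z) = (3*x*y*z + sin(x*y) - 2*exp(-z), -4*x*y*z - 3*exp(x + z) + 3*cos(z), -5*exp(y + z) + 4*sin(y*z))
-4*x*z + 3*y*z + y*cos(x*y) + 4*y*cos(y*z) - 5*exp(y + z)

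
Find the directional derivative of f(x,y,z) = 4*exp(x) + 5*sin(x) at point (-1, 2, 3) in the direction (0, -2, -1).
0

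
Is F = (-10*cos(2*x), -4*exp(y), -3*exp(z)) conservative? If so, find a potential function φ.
Yes, F is conservative. φ = -4*exp(y) - 3*exp(z) - 5*sin(2*x)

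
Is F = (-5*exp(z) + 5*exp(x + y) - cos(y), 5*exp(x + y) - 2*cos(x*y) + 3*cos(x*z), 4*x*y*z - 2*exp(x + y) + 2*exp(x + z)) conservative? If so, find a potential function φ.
No, ∇×F = (4*x*z + 3*x*sin(x*z) - 2*exp(x + y), -4*y*z - 5*exp(z) + 2*exp(x + y) - 2*exp(x + z), 2*y*sin(x*y) - 3*z*sin(x*z) - sin(y)) ≠ 0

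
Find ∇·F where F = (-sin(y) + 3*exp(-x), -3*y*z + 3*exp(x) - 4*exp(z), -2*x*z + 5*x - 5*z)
-2*x - 3*z - 5 - 3*exp(-x)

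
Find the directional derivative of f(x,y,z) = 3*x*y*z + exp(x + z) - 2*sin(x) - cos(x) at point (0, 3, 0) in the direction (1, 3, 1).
0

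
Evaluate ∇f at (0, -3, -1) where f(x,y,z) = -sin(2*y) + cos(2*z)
(0, -2*cos(6), 2*sin(2))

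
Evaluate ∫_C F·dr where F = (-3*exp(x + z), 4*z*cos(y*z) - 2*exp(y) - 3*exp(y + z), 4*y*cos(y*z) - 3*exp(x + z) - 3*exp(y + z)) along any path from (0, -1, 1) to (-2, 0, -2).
-3*exp(-2) - 3*exp(-4) + 2*exp(-1) + 1 + 4*sin(1) + 3*E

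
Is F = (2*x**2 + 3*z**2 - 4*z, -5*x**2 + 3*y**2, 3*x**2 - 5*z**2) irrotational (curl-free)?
No, ∇×F = (0, -6*x + 6*z - 4, -10*x)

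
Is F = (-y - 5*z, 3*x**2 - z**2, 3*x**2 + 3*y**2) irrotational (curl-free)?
No, ∇×F = (6*y + 2*z, -6*x - 5, 6*x + 1)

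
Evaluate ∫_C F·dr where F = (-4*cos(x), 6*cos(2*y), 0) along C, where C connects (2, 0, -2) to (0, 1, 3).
7*sin(2)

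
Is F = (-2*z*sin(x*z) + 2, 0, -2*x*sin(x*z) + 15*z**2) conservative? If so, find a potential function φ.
Yes, F is conservative. φ = 2*x + 5*z**3 + 2*cos(x*z)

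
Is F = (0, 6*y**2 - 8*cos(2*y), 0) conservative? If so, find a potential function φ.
Yes, F is conservative. φ = 2*y**3 - 4*sin(2*y)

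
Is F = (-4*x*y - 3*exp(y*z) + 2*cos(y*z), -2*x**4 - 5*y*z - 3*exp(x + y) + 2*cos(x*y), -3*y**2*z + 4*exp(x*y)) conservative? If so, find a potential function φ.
No, ∇×F = (4*x*exp(x*y) - 6*y*z + 5*y, -y*(4*exp(x*y) + 3*exp(y*z) + 2*sin(y*z)), -8*x**3 + 4*x - 2*y*sin(x*y) + 3*z*exp(y*z) + 2*z*sin(y*z) - 3*exp(x + y)) ≠ 0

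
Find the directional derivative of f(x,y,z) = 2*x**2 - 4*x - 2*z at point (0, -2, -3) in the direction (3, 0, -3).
-sqrt(2)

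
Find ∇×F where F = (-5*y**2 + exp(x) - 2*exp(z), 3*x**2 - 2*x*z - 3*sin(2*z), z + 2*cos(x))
(2*x + 6*cos(2*z), -2*exp(z) + 2*sin(x), 6*x + 10*y - 2*z)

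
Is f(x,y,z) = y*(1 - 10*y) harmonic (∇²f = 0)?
No, ∇²f = -20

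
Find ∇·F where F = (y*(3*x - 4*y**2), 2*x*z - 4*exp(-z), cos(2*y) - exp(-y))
3*y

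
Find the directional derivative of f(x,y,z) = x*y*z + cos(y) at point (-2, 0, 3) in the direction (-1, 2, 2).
-4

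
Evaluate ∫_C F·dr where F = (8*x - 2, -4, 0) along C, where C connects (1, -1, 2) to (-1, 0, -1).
0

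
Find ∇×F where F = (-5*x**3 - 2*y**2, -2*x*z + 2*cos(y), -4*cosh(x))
(2*x, 4*sinh(x), 4*y - 2*z)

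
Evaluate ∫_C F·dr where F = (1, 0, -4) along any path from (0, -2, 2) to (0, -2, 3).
-4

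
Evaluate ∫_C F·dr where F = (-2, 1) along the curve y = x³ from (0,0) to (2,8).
4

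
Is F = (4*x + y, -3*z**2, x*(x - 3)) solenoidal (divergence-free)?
No, ∇·F = 4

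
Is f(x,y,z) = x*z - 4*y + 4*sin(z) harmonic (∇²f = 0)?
No, ∇²f = -4*sin(z)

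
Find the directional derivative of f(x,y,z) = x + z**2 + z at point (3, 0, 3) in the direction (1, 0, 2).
3*sqrt(5)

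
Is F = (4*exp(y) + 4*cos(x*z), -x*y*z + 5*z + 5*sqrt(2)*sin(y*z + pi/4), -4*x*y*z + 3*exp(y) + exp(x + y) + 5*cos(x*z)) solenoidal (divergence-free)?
No, ∇·F = -4*x*y - x*z - 5*x*sin(x*z) - 4*z*sin(x*z) + 5*sqrt(2)*z*cos(y*z + pi/4)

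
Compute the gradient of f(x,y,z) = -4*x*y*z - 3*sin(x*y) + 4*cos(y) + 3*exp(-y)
(-y*(4*z + 3*cos(x*y)), -4*x*z - 3*x*cos(x*y) - 4*sin(y) - 3*exp(-y), -4*x*y)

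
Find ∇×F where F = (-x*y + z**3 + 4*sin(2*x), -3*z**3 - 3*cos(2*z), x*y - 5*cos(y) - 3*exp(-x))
(x + 9*z**2 + 5*sin(y) - 6*sin(2*z), -y + 3*z**2 - 3*exp(-x), x)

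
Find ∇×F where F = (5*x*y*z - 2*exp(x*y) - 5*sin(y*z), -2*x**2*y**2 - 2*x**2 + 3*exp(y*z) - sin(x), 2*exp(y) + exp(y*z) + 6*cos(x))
(-3*y*exp(y*z) + z*exp(y*z) + 2*exp(y), 5*x*y - 5*y*cos(y*z) + 6*sin(x), -4*x*y**2 - 5*x*z + 2*x*exp(x*y) - 4*x + 5*z*cos(y*z) - cos(x))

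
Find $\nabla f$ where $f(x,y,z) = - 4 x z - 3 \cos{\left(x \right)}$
(-4*z + 3*sin(x), 0, -4*x)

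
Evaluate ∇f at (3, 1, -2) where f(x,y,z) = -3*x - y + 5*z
(-3, -1, 5)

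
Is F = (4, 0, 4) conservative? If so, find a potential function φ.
Yes, F is conservative. φ = 4*x + 4*z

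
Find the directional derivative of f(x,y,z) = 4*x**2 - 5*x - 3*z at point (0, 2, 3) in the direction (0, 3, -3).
3*sqrt(2)/2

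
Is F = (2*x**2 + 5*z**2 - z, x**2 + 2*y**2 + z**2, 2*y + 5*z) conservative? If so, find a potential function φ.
No, ∇×F = (2 - 2*z, 10*z - 1, 2*x) ≠ 0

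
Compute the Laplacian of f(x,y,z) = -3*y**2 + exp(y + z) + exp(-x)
2*exp(y + z) - 6 + exp(-x)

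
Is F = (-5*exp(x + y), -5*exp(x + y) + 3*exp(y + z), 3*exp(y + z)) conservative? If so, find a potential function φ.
Yes, F is conservative. φ = -5*exp(x + y) + 3*exp(y + z)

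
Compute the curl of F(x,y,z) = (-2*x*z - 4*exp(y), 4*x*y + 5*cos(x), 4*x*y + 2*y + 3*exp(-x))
(4*x + 2, -2*x - 4*y + 3*exp(-x), 4*y + 4*exp(y) - 5*sin(x))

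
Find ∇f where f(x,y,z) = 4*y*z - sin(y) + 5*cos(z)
(0, 4*z - cos(y), 4*y - 5*sin(z))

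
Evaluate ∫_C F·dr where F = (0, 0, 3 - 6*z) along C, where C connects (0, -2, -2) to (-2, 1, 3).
0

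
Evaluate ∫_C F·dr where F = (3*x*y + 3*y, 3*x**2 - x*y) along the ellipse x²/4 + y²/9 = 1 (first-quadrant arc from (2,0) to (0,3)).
6 - 9*pi/2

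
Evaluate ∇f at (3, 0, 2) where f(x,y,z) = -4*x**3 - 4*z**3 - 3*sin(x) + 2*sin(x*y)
(-108 - 3*cos(3), 6, -48)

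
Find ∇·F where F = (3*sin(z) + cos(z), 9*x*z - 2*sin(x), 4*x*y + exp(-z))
-exp(-z)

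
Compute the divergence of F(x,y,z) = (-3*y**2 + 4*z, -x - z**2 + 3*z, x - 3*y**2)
0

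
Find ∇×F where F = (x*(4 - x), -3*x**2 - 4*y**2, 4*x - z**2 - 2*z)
(0, -4, -6*x)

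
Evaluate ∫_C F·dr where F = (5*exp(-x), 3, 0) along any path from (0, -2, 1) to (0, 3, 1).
15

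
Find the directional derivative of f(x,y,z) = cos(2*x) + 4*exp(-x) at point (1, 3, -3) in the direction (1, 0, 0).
-2*sin(2) - 4*exp(-1)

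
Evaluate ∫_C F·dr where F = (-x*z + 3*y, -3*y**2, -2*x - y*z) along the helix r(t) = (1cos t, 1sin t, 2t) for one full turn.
4*pi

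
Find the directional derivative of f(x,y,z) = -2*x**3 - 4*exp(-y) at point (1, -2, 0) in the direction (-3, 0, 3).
3*sqrt(2)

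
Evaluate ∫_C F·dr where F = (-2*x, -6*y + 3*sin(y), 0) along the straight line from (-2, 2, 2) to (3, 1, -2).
-3*cos(1) + 3*cos(2) + 4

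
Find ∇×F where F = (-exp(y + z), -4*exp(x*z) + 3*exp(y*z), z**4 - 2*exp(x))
(4*x*exp(x*z) - 3*y*exp(y*z), 2*exp(x) - exp(y + z), -4*z*exp(x*z) + exp(y + z))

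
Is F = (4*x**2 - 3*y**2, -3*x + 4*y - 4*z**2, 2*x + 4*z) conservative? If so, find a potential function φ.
No, ∇×F = (8*z, -2, 6*y - 3) ≠ 0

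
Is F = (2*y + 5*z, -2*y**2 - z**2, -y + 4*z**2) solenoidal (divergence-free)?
No, ∇·F = -4*y + 8*z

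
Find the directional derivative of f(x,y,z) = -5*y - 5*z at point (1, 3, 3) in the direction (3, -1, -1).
10*sqrt(11)/11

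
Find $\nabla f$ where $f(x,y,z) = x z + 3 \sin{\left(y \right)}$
(z, 3*cos(y), x)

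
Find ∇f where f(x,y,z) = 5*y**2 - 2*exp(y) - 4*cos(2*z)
(0, 10*y - 2*exp(y), 8*sin(2*z))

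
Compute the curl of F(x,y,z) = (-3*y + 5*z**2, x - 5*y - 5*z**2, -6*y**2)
(-12*y + 10*z, 10*z, 4)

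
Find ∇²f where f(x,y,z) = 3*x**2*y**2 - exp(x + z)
6*x**2 + 6*y**2 - 2*exp(x + z)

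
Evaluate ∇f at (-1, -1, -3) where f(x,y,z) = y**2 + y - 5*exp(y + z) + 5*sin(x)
(5*cos(1), -1 - 5*exp(-4), -5*exp(-4))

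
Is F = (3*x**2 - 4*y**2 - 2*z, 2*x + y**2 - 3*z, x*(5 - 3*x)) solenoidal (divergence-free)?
No, ∇·F = 6*x + 2*y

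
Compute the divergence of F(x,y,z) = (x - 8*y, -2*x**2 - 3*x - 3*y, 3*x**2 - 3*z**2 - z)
-6*z - 3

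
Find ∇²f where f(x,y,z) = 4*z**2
8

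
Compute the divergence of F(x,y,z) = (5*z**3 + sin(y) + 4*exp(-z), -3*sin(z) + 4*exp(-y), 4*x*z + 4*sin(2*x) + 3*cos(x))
4*x - 4*exp(-y)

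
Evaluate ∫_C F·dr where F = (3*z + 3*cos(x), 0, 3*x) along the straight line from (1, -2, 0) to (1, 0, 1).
3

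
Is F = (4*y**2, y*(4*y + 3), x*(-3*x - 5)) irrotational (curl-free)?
No, ∇×F = (0, 6*x + 5, -8*y)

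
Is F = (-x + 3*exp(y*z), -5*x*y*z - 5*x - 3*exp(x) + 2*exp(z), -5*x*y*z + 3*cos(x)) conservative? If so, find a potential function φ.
No, ∇×F = (5*x*y - 5*x*z - 2*exp(z), 5*y*z + 3*y*exp(y*z) + 3*sin(x), -5*y*z - 3*z*exp(y*z) - 3*exp(x) - 5) ≠ 0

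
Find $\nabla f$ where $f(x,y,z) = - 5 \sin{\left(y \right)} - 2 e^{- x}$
(2*exp(-x), -5*cos(y), 0)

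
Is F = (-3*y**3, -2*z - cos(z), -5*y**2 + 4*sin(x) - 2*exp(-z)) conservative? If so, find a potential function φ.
No, ∇×F = (-10*y - sin(z) + 2, -4*cos(x), 9*y**2) ≠ 0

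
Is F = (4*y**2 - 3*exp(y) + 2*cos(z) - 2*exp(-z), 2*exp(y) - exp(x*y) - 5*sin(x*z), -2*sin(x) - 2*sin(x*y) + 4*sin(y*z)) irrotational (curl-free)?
No, ∇×F = (-2*x*cos(x*y) + 5*x*cos(x*z) + 4*z*cos(y*z), 2*((y*cos(x*y) - sin(z) + cos(x))*exp(z) + 1)*exp(-z), -y*exp(x*y) - 8*y - 5*z*cos(x*z) + 3*exp(y))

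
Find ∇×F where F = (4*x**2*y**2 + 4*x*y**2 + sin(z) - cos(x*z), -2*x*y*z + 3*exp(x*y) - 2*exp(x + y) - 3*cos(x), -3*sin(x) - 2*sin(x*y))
(2*x*(y - cos(x*y)), x*sin(x*z) + 2*y*cos(x*y) + 3*cos(x) + cos(z), -8*x**2*y - 8*x*y - 2*y*z + 3*y*exp(x*y) - 2*exp(x + y) + 3*sin(x))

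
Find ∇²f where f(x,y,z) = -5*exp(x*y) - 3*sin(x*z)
-5*x**2*exp(x*y) + 3*x**2*sin(x*z) - 5*y**2*exp(x*y) + 3*z**2*sin(x*z)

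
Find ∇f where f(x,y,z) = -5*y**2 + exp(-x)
(-exp(-x), -10*y, 0)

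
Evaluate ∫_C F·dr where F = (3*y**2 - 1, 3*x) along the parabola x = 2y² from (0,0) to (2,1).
3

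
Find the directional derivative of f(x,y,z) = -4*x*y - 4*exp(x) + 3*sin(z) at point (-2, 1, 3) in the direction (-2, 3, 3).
sqrt(22)*(9*exp(2)*cos(3) + 8 + 32*exp(2))*exp(-2)/22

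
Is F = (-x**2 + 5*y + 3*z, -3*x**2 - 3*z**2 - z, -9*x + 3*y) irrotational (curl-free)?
No, ∇×F = (6*z + 4, 12, -6*x - 5)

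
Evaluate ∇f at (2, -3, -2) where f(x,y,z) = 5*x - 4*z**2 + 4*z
(5, 0, 20)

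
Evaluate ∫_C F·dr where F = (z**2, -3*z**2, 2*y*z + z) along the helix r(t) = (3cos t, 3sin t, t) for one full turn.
2*pi*(-24 + 7*pi)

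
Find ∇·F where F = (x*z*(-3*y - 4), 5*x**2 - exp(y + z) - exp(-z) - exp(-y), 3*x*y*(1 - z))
(-(3*x*y + z*(3*y + 4) + exp(y + z))*exp(y) + 1)*exp(-y)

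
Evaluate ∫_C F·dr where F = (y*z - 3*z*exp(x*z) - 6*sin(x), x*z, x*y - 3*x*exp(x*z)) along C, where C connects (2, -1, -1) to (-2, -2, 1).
2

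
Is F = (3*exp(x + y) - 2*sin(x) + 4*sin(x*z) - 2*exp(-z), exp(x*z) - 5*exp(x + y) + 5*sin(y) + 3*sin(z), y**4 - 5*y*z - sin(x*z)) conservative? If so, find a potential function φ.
No, ∇×F = (-x*exp(x*z) + 4*y**3 - 5*z - 3*cos(z), ((4*x + z)*exp(z)*cos(x*z) + 2)*exp(-z), z*exp(x*z) - 8*exp(x + y)) ≠ 0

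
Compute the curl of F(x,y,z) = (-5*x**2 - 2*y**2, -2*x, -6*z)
(0, 0, 4*y - 2)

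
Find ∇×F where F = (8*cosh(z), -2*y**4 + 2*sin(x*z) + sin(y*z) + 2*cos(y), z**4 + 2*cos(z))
(-2*x*cos(x*z) - y*cos(y*z), 8*sinh(z), 2*z*cos(x*z))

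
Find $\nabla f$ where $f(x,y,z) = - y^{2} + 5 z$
(0, -2*y, 5)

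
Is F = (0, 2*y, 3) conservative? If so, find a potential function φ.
Yes, F is conservative. φ = y**2 + 3*z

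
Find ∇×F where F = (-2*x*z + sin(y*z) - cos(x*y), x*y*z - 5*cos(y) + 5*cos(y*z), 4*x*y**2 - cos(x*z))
(y*(7*x + 5*sin(y*z)), -2*x - 4*y**2 + y*cos(y*z) - z*sin(x*z), -x*sin(x*y) + y*z - z*cos(y*z))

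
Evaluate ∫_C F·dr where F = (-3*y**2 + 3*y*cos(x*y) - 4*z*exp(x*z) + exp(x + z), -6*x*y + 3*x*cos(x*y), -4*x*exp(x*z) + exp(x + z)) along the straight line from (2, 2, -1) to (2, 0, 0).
-E + 4*exp(-2) - 3*sin(4) + exp(2) + 20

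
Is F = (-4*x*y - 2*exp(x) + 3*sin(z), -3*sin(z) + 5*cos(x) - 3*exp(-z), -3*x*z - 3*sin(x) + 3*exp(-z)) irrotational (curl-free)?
No, ∇×F = (3*cos(z) - 3*exp(-z), 3*z + 3*cos(x) + 3*cos(z), 4*x - 5*sin(x))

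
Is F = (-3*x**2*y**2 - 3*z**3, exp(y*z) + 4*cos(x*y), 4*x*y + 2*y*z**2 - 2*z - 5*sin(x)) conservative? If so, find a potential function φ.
No, ∇×F = (4*x - y*exp(y*z) + 2*z**2, -4*y - 9*z**2 + 5*cos(x), 2*y*(3*x**2 - 2*sin(x*y))) ≠ 0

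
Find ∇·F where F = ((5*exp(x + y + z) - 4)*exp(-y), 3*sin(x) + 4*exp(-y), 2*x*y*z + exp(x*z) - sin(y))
2*x*y + x*exp(x*z) + 5*exp(x + z) - 4*exp(-y)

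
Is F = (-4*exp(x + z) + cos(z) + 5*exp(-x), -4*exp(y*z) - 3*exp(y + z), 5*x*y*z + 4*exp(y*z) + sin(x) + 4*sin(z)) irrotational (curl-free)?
No, ∇×F = (5*x*z + 4*y*exp(y*z) + 4*z*exp(y*z) + 3*exp(y + z), -5*y*z - 4*exp(x + z) - sin(z) - cos(x), 0)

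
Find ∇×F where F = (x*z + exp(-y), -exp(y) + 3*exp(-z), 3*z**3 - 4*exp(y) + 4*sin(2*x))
(-4*exp(y) + 3*exp(-z), x - 8*cos(2*x), exp(-y))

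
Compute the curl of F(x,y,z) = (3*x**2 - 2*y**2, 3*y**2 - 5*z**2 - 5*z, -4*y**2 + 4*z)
(-8*y + 10*z + 5, 0, 4*y)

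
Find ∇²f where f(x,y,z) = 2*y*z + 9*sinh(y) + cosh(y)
9*sinh(y) + cosh(y)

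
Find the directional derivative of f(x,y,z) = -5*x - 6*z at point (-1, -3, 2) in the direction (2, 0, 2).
-11*sqrt(2)/2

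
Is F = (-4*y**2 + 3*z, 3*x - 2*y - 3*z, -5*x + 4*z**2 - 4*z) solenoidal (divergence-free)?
No, ∇·F = 8*z - 6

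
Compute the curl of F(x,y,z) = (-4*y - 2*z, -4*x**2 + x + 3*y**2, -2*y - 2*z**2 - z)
(-2, -2, 5 - 8*x)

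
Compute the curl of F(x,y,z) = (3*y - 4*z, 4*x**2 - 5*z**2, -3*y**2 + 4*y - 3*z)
(-6*y + 10*z + 4, -4, 8*x - 3)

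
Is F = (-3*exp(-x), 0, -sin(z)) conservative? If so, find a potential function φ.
Yes, F is conservative. φ = cos(z) + 3*exp(-x)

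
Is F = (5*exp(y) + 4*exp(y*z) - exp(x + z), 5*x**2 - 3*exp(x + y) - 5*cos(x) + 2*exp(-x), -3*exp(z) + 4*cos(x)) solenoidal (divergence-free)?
No, ∇·F = -3*exp(z) - 3*exp(x + y) - exp(x + z)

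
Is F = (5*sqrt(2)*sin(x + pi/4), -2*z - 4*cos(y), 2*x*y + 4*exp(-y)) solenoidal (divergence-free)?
No, ∇·F = 4*sin(y) + 5*sqrt(2)*cos(x + pi/4)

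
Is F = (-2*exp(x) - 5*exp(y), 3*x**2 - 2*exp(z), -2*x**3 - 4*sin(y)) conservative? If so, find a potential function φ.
No, ∇×F = (2*exp(z) - 4*cos(y), 6*x**2, 6*x + 5*exp(y)) ≠ 0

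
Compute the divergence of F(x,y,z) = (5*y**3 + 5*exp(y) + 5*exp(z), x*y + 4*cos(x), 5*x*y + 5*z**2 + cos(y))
x + 10*z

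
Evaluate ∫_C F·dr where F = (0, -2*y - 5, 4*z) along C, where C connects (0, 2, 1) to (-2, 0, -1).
14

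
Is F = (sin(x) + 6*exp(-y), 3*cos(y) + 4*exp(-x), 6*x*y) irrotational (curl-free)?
No, ∇×F = (6*x, -6*y, 6*exp(-y) - 4*exp(-x))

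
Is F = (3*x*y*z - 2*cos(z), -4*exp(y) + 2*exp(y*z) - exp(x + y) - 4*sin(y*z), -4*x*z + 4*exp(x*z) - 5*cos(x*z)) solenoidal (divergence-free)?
No, ∇·F = 4*x*exp(x*z) + 5*x*sin(x*z) - 4*x + 3*y*z + 2*z*exp(y*z) - 4*z*cos(y*z) - 4*exp(y) - exp(x + y)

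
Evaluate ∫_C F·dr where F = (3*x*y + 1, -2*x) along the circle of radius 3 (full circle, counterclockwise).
-18*pi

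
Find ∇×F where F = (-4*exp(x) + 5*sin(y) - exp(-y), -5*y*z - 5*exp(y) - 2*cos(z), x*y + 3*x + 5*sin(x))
(x + 5*y - 2*sin(z), -y - 5*cos(x) - 3, -5*cos(y) - exp(-y))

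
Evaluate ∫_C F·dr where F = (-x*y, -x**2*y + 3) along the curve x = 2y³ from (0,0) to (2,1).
11/14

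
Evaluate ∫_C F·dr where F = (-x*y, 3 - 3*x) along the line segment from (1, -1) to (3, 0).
-4/3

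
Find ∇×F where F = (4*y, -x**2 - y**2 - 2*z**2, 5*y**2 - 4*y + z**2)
(10*y + 4*z - 4, 0, -2*x - 4)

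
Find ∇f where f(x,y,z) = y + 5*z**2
(0, 1, 10*z)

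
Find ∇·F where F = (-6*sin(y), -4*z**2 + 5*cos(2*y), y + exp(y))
-10*sin(2*y)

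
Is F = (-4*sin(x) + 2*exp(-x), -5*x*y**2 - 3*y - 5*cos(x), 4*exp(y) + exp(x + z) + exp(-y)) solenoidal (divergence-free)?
No, ∇·F = -10*x*y + exp(x + z) - 4*cos(x) - 3 - 2*exp(-x)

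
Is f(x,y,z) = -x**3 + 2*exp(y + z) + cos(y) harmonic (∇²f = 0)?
No, ∇²f = -6*x + 4*exp(y + z) - cos(y)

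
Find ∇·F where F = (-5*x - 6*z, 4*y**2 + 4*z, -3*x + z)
8*y - 4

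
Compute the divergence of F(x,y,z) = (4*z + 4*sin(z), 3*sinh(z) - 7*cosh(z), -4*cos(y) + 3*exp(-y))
0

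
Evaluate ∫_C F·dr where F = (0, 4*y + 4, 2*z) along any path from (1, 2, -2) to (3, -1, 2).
-18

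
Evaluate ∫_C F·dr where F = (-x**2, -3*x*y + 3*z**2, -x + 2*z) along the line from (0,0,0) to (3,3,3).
-9/2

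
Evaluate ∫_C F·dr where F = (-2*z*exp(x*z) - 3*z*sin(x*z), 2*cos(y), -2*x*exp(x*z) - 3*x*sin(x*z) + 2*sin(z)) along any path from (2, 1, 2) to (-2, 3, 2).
2*(-1 + (-sin(1) + sin(3) + exp(4))*exp(4))*exp(-4)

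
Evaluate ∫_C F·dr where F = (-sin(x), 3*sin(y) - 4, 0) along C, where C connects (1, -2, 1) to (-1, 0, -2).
-11 + 3*cos(2)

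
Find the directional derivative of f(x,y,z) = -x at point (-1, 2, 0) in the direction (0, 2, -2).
0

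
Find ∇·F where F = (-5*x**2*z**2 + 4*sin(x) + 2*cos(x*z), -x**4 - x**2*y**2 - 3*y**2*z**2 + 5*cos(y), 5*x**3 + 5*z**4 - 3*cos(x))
-2*x**2*y - 10*x*z**2 - 6*y*z**2 + 20*z**3 - 2*z*sin(x*z) - 5*sin(y) + 4*cos(x)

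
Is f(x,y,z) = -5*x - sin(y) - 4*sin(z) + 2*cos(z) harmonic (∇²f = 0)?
No, ∇²f = sin(y) + 4*sin(z) - 2*cos(z)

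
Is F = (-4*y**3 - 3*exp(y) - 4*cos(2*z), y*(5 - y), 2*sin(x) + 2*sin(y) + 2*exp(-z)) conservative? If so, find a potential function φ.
No, ∇×F = (2*cos(y), 8*sin(2*z) - 2*cos(x), 12*y**2 + 3*exp(y)) ≠ 0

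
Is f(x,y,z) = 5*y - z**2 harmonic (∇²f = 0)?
No, ∇²f = -2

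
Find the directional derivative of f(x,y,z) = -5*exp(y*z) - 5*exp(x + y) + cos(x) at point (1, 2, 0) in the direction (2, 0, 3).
-2*sqrt(13)*(sin(1) + 15 + 5*exp(3))/13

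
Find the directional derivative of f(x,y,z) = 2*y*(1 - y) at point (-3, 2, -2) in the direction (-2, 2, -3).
-12*sqrt(17)/17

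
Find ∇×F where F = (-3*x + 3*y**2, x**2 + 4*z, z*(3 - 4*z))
(-4, 0, 2*x - 6*y)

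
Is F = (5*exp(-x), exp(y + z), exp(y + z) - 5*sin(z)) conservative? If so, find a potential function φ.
Yes, F is conservative. φ = exp(y + z) + 5*cos(z) - 5*exp(-x)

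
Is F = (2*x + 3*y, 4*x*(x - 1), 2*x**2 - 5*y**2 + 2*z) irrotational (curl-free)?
No, ∇×F = (-10*y, -4*x, 8*x - 7)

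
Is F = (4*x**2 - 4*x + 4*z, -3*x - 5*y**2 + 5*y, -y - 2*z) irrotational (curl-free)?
No, ∇×F = (-1, 4, -3)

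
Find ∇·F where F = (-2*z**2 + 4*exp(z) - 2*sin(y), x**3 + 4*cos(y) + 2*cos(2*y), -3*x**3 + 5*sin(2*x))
-4*sin(y) - 4*sin(2*y)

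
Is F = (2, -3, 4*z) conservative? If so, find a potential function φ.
Yes, F is conservative. φ = 2*x - 3*y + 2*z**2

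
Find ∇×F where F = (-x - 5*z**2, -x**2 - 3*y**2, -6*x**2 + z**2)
(0, 12*x - 10*z, -2*x)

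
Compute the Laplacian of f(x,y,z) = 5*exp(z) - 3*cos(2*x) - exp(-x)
5*exp(z) + 12*cos(2*x) - exp(-x)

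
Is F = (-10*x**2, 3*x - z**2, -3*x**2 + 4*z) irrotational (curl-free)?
No, ∇×F = (2*z, 6*x, 3)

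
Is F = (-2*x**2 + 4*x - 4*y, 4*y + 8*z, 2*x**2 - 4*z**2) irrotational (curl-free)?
No, ∇×F = (-8, -4*x, 4)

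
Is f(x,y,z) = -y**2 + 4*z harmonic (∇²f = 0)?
No, ∇²f = -2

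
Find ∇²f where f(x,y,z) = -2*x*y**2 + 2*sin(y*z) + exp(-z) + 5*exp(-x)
-4*x - 2*y**2*sin(y*z) - 2*z**2*sin(y*z) + exp(-z) + 5*exp(-x)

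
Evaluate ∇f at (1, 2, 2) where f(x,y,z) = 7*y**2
(0, 28, 0)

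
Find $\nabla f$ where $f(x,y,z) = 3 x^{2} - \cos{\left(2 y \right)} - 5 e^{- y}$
(6*x, 2*sin(2*y) + 5*exp(-y), 0)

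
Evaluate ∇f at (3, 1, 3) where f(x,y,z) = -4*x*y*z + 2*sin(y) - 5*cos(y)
(-12, -36 + 2*cos(1) + 5*sin(1), -12)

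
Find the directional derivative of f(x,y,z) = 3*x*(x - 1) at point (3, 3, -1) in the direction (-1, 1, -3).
-15*sqrt(11)/11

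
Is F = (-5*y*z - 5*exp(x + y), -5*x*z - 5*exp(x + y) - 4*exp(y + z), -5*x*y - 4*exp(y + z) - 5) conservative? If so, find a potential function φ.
Yes, F is conservative. φ = -5*x*y*z - 5*z - 5*exp(x + y) - 4*exp(y + z)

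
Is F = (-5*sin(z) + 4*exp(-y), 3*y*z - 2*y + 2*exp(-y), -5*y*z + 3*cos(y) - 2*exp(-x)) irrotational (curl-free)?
No, ∇×F = (-3*y - 5*z - 3*sin(y), -5*cos(z) - 2*exp(-x), 4*exp(-y))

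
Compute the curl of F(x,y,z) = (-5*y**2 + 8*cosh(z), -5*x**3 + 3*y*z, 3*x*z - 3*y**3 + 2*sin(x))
(3*y*(-3*y - 1), -3*z - 2*cos(x) + 8*sinh(z), -15*x**2 + 10*y)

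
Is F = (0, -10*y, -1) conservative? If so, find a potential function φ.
Yes, F is conservative. φ = -5*y**2 - z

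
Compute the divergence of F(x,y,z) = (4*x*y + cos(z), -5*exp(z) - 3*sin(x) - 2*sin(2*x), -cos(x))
4*y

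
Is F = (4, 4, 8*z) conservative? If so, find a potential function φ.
Yes, F is conservative. φ = 4*x + 4*y + 4*z**2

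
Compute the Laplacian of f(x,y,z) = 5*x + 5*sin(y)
-5*sin(y)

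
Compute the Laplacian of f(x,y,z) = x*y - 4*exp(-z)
-4*exp(-z)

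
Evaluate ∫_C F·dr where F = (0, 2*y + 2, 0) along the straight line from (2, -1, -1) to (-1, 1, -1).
4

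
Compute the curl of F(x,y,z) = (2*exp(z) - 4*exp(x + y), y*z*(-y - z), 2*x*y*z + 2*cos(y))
(2*x*z + y**2 + 2*y*z - 2*sin(y), -2*y*z + 2*exp(z), 4*exp(x + y))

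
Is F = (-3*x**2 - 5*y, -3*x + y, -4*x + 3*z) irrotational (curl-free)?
No, ∇×F = (0, 4, 2)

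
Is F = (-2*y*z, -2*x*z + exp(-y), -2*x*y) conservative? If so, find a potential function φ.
Yes, F is conservative. φ = -2*x*y*z - exp(-y)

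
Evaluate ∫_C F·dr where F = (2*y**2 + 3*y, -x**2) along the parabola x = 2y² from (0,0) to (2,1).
26/5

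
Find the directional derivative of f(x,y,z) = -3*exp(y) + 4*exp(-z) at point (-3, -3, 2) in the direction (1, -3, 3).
3*sqrt(19)*(3 - 4*E)*exp(-3)/19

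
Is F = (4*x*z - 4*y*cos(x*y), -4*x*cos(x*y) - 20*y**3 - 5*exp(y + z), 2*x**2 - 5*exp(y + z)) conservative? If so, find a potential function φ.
Yes, F is conservative. φ = 2*x**2*z - 5*y**4 - 5*exp(y + z) - 4*sin(x*y)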